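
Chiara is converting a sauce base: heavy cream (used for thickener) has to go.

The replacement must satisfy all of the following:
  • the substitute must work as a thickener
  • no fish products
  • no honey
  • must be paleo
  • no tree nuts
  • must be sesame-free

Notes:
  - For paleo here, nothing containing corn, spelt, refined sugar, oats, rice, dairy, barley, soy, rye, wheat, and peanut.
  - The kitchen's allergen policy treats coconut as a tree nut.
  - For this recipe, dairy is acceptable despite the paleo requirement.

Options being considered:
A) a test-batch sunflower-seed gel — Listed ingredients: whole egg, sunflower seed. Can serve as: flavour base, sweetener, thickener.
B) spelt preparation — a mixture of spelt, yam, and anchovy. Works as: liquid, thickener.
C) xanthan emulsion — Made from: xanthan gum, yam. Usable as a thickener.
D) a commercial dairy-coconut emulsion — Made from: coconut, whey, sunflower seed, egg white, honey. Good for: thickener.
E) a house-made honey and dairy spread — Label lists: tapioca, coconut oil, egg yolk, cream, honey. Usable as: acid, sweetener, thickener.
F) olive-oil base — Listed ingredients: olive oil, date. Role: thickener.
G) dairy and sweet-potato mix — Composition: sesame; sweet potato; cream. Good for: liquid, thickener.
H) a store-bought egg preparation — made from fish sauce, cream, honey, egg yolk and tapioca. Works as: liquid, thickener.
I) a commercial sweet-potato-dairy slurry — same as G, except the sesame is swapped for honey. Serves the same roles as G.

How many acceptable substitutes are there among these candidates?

A: only whole egg and sunflower seed; none excluded — keep
B: has spelt, so not paleo; has anchovy, so not fish-free — reject
C: no sesame, paleo — OK
D: has coconut, so not tree-nut-free; has honey, so not honey-free — no
E: has coconut oil, so not tree-nut-free; has honey, so not honey-free — no
F: works as a thickener, no sesame, paleo — OK
G: has sesame, so not sesame-free — reject
H: has honey, so not honey-free; has fish sauce, so not fish-free — out
I: has honey, so not honey-free — out

3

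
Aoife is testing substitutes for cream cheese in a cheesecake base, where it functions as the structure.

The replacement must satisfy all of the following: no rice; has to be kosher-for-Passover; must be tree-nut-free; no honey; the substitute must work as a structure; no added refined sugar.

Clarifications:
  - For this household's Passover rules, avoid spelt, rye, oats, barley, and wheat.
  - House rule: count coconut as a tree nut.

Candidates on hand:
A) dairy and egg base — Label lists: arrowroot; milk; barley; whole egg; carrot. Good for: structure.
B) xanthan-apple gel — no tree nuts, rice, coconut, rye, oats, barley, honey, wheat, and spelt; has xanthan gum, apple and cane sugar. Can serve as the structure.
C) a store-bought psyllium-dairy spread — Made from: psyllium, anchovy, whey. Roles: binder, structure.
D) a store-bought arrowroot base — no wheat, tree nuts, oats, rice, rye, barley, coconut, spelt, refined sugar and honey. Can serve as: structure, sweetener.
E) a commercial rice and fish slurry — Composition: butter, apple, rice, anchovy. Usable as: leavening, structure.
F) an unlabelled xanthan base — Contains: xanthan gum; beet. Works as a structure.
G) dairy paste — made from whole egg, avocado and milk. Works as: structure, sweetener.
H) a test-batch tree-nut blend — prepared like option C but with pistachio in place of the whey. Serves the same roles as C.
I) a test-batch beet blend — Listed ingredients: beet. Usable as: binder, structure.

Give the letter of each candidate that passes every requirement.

A: has barley, so not kosher-for-Passover — reject
B: has cane sugar, so not no-added-sugar — reject
C: no rice, no honey — OK
D: works as a structure, tree-nut-free, kosher-for-Passover — valid
E: has rice, so not rice-free — reject
F: only xanthan gum and beet; none excluded — valid
G: only milk, whole egg and avocado; none excluded — valid
H: has pistachio, so not tree-nut-free — out
I: all constraints satisfied — OK

C, D, F, G, I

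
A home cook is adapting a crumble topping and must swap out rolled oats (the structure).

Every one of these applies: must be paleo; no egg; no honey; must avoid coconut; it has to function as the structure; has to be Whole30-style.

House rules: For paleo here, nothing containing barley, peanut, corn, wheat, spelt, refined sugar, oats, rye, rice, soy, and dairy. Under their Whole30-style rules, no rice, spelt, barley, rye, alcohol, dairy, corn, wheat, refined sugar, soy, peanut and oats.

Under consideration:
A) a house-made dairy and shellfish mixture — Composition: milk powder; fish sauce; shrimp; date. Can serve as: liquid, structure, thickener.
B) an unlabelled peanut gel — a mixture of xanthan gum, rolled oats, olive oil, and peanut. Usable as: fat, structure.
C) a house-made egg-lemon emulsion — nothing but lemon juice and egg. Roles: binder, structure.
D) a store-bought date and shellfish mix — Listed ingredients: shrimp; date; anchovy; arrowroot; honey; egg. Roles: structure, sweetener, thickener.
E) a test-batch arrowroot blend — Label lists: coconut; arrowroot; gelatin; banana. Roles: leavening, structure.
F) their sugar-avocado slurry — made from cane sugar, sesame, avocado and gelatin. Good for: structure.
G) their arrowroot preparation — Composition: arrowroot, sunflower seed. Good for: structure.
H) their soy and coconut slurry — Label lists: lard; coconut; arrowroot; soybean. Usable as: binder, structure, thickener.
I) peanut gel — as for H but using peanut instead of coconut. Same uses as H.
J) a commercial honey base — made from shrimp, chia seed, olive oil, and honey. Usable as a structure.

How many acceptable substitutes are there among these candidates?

1

A: has milk powder, so not paleo; has milk powder, so not Whole30-style — no
B: has rolled oats, so not paleo; has rolled oats, so not Whole30-style — no
C: has egg, so not egg-free — no
D: has egg, so not egg-free; has honey, so not honey-free — reject
E: has coconut, so not coconut-free — reject
F: has cane sugar, so not paleo; has cane sugar, so not Whole30-style — no
G: no honey, no egg — valid
H: has soybean, so not paleo; has soybean, so not Whole30-style (and 1 more) — reject
I: has peanut, so not paleo; has peanut, so not Whole30-style — out
J: has honey, so not honey-free — no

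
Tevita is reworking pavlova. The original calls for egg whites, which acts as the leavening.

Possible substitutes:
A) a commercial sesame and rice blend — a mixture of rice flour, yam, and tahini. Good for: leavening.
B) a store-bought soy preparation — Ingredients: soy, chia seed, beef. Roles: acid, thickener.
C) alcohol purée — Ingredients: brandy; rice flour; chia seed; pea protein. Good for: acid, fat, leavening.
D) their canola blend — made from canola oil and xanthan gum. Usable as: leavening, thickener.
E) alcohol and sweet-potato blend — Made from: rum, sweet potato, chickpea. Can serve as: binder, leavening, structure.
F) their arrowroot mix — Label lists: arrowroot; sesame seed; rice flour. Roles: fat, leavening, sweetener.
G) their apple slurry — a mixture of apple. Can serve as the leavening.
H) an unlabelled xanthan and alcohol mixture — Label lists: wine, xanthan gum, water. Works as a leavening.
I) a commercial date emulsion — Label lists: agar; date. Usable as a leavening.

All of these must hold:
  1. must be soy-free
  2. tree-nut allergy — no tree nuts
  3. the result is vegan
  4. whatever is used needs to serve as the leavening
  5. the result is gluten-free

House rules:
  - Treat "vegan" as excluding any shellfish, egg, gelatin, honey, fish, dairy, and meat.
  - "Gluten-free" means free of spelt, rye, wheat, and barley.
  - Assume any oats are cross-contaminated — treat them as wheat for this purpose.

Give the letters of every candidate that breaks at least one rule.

A: nothing on the exclusion list — keep
B: not usable as a leavening; has beef, so not vegan (and 1 more) — out
C: works as a leavening, vegan, no tree nuts — keep
D: only canola oil and xanthan gum; none excluded — valid
E: nothing on the exclusion list — keep
F: only rice flour, sesame seed, and arrowroot; none excluded — valid
G: only apple; none excluded — OK
H: only wine, water, and xanthan gum; none excluded — OK
I: only date and agar; none excluded — keep

B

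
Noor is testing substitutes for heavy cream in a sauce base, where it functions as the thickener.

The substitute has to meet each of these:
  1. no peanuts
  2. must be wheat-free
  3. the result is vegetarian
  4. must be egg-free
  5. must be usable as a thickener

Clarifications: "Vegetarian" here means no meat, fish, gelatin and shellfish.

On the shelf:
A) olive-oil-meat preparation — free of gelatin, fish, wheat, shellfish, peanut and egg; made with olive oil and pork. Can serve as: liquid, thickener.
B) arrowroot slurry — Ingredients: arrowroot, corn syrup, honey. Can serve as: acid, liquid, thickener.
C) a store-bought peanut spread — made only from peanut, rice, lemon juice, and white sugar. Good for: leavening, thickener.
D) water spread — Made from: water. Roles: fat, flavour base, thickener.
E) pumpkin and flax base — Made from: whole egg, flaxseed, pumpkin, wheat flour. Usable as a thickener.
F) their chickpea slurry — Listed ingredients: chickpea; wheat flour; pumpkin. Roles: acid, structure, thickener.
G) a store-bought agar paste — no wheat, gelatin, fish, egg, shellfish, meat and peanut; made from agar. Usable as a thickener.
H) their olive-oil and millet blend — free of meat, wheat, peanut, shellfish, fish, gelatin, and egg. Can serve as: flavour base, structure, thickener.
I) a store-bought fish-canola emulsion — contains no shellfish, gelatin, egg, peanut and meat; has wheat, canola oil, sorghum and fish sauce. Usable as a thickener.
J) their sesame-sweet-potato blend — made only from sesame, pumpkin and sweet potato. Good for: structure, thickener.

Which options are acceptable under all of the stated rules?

B, D, G, H, J

A: has pork, so not vegetarian — out
B: only corn syrup, honey, and arrowroot; none excluded — keep
C: has peanut, so not peanut-free — no
D: no wheat, no peanut — valid
E: has whole egg, so not egg-free; has wheat flour, so not wheat-free — out
F: has wheat flour, so not wheat-free — no
G: no wheat, no egg — keep
H: all constraints satisfied — keep
I: has fish sauce, so not vegetarian; has wheat, so not wheat-free — out
J: no peanut, vegetarian — OK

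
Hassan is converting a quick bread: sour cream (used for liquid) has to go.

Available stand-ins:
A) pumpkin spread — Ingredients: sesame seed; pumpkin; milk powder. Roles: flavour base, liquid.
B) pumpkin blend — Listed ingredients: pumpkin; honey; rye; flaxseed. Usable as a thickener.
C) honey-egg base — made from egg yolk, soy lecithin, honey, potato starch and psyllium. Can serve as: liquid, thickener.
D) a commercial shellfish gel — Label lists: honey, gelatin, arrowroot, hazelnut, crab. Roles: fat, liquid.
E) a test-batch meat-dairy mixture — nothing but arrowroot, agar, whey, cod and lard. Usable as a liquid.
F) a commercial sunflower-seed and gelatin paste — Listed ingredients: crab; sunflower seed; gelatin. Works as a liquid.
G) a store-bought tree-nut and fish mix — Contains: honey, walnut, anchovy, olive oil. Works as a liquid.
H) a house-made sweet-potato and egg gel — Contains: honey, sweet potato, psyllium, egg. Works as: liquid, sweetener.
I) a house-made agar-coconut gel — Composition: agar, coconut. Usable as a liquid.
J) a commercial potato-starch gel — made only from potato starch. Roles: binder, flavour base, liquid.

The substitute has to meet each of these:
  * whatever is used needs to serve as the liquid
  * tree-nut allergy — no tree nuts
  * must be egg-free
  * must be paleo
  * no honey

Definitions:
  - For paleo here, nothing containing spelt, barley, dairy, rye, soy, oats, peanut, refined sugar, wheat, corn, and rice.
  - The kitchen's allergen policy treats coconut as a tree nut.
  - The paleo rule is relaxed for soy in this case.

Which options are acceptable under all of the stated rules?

F, J

A: has milk powder, so not paleo — no
B: not usable as a liquid; has rye, so not paleo (and 1 more) — out
C: has honey, so not honey-free; has egg yolk, so not egg-free — out
D: has honey, so not honey-free; has hazelnut, so not tree-nut-free — reject
E: has whey, so not paleo — no
F: works as a liquid, tree-nut-free, no honey — keep
G: has honey, so not honey-free; has walnut, so not tree-nut-free — no
H: has honey, so not honey-free; has egg, so not egg-free — reject
I: has coconut, so not tree-nut-free — no
J: nothing on the exclusion list — valid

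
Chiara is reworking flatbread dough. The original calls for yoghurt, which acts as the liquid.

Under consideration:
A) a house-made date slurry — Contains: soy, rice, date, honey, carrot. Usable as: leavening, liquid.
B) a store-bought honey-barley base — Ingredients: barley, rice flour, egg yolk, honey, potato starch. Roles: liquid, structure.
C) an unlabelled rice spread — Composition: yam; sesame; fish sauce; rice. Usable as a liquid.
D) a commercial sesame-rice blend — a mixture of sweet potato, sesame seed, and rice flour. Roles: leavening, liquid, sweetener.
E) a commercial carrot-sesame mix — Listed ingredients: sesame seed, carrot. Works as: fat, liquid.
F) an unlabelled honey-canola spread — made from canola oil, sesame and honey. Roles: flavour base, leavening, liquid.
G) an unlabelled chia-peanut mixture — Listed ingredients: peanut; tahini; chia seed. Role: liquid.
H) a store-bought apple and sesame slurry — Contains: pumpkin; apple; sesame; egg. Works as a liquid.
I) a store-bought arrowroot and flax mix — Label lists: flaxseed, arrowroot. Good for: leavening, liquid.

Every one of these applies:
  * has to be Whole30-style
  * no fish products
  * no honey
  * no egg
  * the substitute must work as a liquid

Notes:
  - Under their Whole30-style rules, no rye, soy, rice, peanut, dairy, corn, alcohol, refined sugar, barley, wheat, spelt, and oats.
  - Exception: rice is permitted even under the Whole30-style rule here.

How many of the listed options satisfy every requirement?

3

A: has soy, so not Whole30-style; has honey, so not honey-free — no
B: has barley, so not Whole30-style; has egg yolk, so not egg-free (and 1 more) — reject
C: has fish sauce, so not fish-free — no
D: rice is permitted under the Whole30-style carve-out; nothing else excluded — keep
E: works as a liquid, no honey, no fish — keep
F: has honey, so not honey-free — reject
G: has peanut, so not Whole30-style — reject
H: has egg, so not egg-free — reject
I: no honey, no egg — keep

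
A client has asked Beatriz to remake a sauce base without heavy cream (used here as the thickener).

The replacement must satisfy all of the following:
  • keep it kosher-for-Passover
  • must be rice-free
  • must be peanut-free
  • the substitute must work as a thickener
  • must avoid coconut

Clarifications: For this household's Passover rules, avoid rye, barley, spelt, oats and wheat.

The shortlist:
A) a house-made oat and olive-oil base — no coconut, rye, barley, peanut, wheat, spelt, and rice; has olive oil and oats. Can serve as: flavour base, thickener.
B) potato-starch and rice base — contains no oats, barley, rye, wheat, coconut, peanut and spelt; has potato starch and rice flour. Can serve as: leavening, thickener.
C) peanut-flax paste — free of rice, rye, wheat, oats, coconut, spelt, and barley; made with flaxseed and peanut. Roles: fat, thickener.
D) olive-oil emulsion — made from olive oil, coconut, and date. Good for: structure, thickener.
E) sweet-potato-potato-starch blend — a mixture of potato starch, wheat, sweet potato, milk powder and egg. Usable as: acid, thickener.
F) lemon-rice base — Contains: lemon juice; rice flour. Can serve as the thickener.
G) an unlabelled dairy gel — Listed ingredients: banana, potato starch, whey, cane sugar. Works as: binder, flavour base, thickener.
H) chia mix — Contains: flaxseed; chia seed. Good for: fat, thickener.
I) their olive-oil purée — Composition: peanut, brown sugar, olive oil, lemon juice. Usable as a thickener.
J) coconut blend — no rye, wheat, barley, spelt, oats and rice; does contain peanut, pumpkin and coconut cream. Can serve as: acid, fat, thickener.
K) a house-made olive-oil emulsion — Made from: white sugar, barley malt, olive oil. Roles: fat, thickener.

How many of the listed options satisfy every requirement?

A: has oats, so not kosher-for-Passover — out
B: has rice flour, so not rice-free — out
C: has peanut, so not peanut-free — reject
D: has coconut, so not coconut-free — no
E: has wheat, so not kosher-for-Passover — no
F: has rice flour, so not rice-free — no
G: whey and cane sugar etc. — none of it excluded — keep
H: all constraints satisfied — keep
I: has peanut, so not peanut-free — out
J: has peanut, so not peanut-free; has coconut cream, so not coconut-free — reject
K: has barley malt, so not kosher-for-Passover — reject

2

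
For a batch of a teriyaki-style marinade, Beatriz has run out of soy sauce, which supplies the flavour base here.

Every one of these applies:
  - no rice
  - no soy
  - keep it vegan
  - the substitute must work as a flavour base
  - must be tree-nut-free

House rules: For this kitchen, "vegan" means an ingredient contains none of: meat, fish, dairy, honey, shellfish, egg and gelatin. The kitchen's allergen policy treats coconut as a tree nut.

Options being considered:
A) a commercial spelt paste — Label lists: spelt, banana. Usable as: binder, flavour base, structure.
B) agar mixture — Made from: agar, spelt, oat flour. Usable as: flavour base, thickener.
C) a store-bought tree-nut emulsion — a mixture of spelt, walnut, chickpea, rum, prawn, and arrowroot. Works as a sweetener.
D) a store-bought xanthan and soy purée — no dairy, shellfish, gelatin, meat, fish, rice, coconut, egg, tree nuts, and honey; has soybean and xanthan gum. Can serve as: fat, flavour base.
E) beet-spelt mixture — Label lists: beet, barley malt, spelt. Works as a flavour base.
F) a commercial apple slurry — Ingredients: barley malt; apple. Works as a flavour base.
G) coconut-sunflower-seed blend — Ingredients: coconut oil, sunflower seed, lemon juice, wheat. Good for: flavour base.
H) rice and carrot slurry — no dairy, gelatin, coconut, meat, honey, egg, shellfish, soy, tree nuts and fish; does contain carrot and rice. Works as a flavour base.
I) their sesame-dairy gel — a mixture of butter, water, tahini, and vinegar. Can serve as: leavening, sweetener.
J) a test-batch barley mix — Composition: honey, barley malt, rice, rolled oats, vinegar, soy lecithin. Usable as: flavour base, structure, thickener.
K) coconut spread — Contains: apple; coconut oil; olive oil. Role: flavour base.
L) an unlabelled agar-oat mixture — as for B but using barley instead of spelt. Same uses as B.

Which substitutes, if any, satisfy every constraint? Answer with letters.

A: no rice, no soy — keep
B: works as a flavour base, tree-nut-free, no soy — keep
C: not usable as a flavour base; has prawn, so not vegan (and 1 more) — reject
D: has soybean, so not soy-free — reject
E: vegan, no rice — OK
F: every rule checks out — OK
G: has coconut oil, so not tree-nut-free — no
H: has rice, so not rice-free — no
I: not usable as a flavour base; has butter, so not vegan — reject
J: has honey, so not vegan; has soy lecithin, so not soy-free (and 1 more) — reject
K: has coconut oil, so not tree-nut-free — reject
L: tree-nut-free, no soy — valid

A, B, E, F, L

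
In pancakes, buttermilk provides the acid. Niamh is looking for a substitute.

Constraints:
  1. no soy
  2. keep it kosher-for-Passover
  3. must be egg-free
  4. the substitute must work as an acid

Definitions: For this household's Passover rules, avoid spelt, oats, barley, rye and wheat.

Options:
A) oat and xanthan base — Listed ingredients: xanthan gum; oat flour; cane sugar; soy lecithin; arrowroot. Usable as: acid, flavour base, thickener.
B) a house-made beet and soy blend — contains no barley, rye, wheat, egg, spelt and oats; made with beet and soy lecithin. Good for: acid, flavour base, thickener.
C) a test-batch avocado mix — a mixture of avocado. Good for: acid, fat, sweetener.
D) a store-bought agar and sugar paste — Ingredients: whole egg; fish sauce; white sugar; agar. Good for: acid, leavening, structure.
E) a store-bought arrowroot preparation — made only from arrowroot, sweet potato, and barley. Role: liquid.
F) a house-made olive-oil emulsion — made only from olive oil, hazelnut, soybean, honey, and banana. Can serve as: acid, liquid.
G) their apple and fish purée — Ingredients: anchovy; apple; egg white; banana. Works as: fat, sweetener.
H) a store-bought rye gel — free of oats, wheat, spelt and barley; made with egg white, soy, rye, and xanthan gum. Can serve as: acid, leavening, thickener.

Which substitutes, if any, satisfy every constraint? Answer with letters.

C

A: has oat flour, so not kosher-for-Passover; has soy lecithin, so not soy-free — out
B: has soy lecithin, so not soy-free — out
C: all constraints satisfied — valid
D: has whole egg, so not egg-free — out
E: not usable as an acid; has barley, so not kosher-for-Passover — out
F: has soybean, so not soy-free — out
G: not usable as an acid; has egg white, so not egg-free — no
H: has rye, so not kosher-for-Passover; has soy, so not soy-free (and 1 more) — reject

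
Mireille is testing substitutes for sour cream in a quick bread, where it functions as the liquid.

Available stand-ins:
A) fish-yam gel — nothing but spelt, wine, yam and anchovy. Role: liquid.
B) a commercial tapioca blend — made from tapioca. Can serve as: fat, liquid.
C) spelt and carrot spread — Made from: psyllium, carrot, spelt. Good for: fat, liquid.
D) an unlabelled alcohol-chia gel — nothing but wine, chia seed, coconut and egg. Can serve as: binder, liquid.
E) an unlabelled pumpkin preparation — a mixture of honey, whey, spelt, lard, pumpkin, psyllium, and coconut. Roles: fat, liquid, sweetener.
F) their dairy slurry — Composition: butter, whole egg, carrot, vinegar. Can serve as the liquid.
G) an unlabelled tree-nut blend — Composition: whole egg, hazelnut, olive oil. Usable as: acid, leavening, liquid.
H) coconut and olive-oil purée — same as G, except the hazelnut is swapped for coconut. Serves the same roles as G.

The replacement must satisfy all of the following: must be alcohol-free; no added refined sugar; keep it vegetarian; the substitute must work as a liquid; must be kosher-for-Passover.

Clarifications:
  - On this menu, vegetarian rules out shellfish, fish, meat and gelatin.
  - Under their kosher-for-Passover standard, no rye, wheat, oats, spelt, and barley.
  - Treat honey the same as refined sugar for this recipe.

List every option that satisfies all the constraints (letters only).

B, F, G, H

A: has anchovy, so not vegetarian; has spelt, so not kosher-for-Passover (and 1 more) — reject
B: nothing on the exclusion list — keep
C: has spelt, so not kosher-for-Passover — reject
D: has wine, so not alcohol-free — no
E: has lard, so not vegetarian; has spelt, so not kosher-for-Passover (and 1 more) — reject
F: butter and whole egg etc. — none of it excluded — OK
G: every rule checks out — valid
H: only coconut, whole egg, and olive oil; none excluded — keep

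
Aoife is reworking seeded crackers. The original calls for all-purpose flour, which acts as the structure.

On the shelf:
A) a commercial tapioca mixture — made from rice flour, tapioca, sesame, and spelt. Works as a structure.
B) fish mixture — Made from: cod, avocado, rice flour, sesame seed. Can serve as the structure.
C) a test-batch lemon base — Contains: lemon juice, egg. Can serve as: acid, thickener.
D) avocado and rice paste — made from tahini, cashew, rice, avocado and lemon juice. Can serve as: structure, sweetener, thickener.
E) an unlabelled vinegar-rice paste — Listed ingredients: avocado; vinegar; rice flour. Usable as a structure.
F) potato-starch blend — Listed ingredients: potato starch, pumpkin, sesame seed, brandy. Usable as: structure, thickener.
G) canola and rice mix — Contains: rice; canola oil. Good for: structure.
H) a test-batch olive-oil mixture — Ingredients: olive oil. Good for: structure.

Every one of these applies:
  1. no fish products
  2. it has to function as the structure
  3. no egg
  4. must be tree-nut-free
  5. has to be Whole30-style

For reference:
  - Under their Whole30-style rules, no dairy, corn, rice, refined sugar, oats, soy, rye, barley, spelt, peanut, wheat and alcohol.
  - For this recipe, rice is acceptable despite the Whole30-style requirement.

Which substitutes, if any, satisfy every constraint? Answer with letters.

E, G, H

A: has spelt, so not Whole30-style — reject
B: has cod, so not fish-free — reject
C: not usable as a structure; has egg, so not egg-free — no
D: has cashew, so not tree-nut-free — out
E: rice is permitted under the Whole30-style carve-out; nothing else excluded — keep
F: has brandy, so not Whole30-style — no
G: rice is permitted under the Whole30-style carve-out; nothing else excluded — OK
H: nothing on the exclusion list — keep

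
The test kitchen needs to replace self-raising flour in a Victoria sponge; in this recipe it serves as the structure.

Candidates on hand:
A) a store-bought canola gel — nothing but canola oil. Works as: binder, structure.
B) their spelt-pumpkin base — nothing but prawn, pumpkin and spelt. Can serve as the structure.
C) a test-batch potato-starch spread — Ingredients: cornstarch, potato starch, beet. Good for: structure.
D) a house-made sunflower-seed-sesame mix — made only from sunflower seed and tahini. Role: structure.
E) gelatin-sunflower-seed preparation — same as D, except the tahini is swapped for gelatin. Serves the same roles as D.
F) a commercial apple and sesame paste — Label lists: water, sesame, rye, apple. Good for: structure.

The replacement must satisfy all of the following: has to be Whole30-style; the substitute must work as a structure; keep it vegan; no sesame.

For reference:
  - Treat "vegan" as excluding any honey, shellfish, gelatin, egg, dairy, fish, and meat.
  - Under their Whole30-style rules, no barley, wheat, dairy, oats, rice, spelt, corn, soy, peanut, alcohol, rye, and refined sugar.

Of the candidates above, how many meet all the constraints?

1

A: every rule checks out — keep
B: has prawn, so not vegan; has spelt, so not Whole30-style — no
C: has cornstarch, so not Whole30-style — out
D: has tahini, so not sesame-free — no
E: has gelatin, so not vegan — reject
F: has rye, so not Whole30-style; has sesame, so not sesame-free — reject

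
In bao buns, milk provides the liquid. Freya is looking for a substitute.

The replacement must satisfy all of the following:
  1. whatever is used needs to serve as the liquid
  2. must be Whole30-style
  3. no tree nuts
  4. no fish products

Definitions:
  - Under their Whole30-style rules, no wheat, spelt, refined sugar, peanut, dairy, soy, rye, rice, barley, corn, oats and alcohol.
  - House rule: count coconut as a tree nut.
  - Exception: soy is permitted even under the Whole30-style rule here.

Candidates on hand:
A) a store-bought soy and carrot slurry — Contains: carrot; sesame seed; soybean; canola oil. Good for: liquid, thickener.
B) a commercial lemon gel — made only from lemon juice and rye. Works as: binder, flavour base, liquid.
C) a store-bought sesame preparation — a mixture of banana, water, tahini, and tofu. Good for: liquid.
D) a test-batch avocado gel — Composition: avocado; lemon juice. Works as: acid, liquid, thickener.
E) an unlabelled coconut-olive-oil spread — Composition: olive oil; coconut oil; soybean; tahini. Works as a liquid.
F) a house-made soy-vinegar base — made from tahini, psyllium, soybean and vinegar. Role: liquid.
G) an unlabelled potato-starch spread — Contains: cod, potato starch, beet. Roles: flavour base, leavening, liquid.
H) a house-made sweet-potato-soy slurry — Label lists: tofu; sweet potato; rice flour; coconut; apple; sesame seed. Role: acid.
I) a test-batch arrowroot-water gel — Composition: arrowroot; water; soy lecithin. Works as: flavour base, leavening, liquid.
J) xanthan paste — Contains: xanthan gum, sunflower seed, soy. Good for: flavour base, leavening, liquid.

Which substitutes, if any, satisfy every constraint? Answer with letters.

A, C, D, F, I, J

A: soy is permitted under the Whole30-style carve-out; nothing else excluded — keep
B: has rye, so not Whole30-style — out
C: soy is permitted under the Whole30-style carve-out; nothing else excluded — valid
D: only lemon juice and avocado; none excluded — keep
E: has coconut oil, so not tree-nut-free — reject
F: soy is permitted under the Whole30-style carve-out; nothing else excluded — OK
G: has cod, so not fish-free — reject
H: not usable as a liquid; has rice flour, so not Whole30-style (and 1 more) — reject
I: soy is permitted under the Whole30-style carve-out; nothing else excluded — valid
J: soy is permitted under the Whole30-style carve-out; nothing else excluded — valid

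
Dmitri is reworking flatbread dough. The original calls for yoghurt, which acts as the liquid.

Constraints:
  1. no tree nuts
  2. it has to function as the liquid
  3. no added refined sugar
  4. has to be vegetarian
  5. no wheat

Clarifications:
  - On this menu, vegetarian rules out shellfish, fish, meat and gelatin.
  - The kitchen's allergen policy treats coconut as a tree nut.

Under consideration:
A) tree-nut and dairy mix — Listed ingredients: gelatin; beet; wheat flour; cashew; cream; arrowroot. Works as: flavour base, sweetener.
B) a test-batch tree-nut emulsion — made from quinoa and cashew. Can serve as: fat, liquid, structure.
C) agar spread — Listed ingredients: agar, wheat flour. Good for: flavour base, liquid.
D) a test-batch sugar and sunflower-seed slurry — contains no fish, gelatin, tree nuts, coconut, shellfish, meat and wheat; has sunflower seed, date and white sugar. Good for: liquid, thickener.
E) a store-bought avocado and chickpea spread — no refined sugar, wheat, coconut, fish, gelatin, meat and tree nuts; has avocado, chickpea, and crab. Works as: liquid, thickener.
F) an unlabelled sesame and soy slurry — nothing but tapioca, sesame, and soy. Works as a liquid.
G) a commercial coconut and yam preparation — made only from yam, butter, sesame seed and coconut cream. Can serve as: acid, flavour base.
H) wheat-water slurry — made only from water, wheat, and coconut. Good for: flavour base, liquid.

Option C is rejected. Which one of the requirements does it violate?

usable as a liquid: satisfied
vegetarian: satisfied
tree-nut-free: satisfied
wheat-free: has wheat flour — fails
no-added-sugar: satisfied

wheat-free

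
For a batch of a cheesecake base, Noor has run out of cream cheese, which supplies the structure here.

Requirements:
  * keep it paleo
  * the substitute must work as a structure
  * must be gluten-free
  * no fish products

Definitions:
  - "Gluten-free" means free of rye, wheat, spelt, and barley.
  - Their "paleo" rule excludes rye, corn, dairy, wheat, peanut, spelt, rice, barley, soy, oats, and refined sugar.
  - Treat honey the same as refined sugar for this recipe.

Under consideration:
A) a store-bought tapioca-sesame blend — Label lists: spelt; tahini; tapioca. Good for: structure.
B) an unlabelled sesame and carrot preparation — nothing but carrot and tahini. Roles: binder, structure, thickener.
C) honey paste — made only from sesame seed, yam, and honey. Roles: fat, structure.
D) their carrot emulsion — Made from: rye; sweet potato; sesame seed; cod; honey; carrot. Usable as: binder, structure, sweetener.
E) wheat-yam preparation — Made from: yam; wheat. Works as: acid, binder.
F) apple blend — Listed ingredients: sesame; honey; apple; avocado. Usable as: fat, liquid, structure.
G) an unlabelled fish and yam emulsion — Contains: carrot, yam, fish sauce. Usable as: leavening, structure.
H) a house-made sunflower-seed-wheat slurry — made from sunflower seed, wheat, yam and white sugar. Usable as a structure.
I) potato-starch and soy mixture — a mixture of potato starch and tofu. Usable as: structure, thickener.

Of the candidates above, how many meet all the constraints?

1

A: has spelt, so not gluten-free; has spelt, so not paleo — no
B: no fish, paleo — keep
C: has honey, so not paleo — no
D: has rye, so not gluten-free; has honey, so not paleo (and 1 more) — out
E: not usable as a structure; has wheat, so not gluten-free (and 1 more) — out
F: has honey, so not paleo — no
G: has fish sauce, so not fish-free — reject
H: has wheat, so not gluten-free; has white sugar, so not paleo — out
I: has tofu, so not paleo — reject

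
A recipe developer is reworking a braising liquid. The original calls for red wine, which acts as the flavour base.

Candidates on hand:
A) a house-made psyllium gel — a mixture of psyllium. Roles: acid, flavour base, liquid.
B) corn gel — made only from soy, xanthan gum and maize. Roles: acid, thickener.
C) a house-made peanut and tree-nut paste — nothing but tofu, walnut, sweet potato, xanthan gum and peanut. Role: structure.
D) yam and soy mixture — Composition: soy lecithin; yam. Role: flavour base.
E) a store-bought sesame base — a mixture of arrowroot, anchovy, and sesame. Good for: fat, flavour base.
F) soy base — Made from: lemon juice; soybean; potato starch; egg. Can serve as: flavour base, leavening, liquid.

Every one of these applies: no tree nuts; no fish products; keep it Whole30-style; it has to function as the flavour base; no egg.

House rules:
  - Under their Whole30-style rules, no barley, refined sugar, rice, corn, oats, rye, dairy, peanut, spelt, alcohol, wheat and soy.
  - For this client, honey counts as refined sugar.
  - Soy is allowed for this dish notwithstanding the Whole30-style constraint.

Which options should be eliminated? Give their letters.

B, C, E, F

A: all constraints satisfied — keep
B: not usable as a flavour base; has maize, so not Whole30-style — reject
C: not usable as a flavour base; has peanut, so not Whole30-style (and 1 more) — no
D: soy is permitted under the Whole30-style carve-out; nothing else excluded — OK
E: has anchovy, so not fish-free — out
F: has egg, so not egg-free — out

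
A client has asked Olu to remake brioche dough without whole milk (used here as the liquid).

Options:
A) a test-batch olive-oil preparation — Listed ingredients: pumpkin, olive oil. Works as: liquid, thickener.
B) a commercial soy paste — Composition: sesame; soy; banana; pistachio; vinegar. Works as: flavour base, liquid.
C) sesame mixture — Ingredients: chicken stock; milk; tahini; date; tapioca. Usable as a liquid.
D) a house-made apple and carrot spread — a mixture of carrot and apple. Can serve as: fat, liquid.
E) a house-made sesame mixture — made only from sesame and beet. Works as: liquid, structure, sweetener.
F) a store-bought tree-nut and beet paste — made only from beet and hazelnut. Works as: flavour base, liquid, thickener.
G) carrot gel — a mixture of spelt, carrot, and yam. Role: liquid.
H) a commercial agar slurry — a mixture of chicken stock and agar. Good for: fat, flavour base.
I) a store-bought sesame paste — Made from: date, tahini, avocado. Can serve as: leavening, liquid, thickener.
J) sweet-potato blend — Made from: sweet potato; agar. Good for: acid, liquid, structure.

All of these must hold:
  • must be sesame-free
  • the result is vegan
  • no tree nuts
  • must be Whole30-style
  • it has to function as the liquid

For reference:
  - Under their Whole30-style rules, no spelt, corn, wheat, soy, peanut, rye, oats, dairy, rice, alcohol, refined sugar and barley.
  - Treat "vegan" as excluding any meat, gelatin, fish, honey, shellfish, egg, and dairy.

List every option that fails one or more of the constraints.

A: works as a liquid, no tree nuts, Whole30-style — keep
B: has soy, so not Whole30-style; has sesame, so not sesame-free (and 1 more) — reject
C: has milk, so not Whole30-style; has milk, so not vegan (and 1 more) — no
D: works as a liquid, vegan, no tree nuts — OK
E: has sesame, so not sesame-free — reject
F: has hazelnut, so not tree-nut-free — reject
G: has spelt, so not Whole30-style — reject
H: not usable as a liquid; has chicken stock, so not vegan — no
I: has tahini, so not sesame-free — no
J: only agar and sweet potato; none excluded — valid

B, C, E, F, G, H, I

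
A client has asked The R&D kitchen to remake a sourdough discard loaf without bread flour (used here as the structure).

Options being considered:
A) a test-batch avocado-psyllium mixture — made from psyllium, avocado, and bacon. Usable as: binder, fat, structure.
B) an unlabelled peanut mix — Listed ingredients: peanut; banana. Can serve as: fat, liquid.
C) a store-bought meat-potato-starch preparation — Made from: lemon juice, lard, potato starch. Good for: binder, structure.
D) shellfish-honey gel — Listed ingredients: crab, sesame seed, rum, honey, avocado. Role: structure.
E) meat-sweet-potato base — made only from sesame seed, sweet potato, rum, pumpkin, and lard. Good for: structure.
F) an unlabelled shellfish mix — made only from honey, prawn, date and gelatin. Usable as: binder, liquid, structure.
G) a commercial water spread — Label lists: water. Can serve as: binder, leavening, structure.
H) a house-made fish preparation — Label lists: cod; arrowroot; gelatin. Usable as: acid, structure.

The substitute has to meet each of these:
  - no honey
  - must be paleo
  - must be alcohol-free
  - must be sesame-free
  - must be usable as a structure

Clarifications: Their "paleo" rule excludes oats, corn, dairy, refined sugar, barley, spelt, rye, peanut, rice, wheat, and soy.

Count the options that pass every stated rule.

A: only bacon, psyllium and avocado; none excluded — OK
B: not usable as a structure; has peanut, so not paleo — reject
C: only lard, potato starch and lemon juice; none excluded — keep
D: has rum, so not alcohol-free; has sesame seed, so not sesame-free (and 1 more) — out
E: has rum, so not alcohol-free; has sesame seed, so not sesame-free — out
F: has honey, so not honey-free — out
G: all constraints satisfied — keep
H: no sesame, paleo — valid

4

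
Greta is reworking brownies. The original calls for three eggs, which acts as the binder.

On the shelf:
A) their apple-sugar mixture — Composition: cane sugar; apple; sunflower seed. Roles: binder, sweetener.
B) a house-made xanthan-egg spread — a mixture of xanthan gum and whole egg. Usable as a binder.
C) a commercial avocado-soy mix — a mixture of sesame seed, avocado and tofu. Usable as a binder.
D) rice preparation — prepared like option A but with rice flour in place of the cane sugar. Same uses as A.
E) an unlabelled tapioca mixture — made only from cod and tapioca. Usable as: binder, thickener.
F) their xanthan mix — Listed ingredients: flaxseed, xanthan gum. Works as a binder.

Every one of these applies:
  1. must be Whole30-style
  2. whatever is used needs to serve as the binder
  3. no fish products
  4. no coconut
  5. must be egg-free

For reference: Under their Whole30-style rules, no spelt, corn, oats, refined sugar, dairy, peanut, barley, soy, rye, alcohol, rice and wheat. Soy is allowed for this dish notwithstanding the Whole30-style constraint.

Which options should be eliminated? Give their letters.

A, B, D, E

A: has cane sugar, so not Whole30-style — out
B: has whole egg, so not egg-free — no
C: soy is permitted under the Whole30-style carve-out; nothing else excluded — valid
D: has rice flour, so not Whole30-style — no
E: has cod, so not fish-free — no
F: every rule checks out — valid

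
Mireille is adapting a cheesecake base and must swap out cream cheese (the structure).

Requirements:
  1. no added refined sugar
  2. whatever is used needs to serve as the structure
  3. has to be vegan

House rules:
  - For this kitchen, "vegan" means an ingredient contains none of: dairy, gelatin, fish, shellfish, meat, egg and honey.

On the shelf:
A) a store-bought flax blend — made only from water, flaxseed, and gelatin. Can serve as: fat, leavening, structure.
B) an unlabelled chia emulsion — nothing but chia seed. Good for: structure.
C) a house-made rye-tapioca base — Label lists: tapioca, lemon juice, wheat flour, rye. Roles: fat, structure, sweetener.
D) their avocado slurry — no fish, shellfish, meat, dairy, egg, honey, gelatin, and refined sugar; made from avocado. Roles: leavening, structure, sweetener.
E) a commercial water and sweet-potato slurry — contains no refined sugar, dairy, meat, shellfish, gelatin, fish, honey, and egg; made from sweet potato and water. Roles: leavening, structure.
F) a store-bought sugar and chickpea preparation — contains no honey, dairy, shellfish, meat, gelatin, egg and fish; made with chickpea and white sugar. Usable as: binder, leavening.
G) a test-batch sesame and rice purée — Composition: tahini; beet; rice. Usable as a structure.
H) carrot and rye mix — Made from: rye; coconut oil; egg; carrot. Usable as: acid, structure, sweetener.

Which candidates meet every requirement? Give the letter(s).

B, C, D, E, G

A: has gelatin, so not vegan — no
B: vegan, no refined sugar — OK
C: rye and wheat flour etc. — none of it excluded — OK
D: no refined sugar, vegan — OK
E: no refined sugar, vegan — keep
F: not usable as a structure; has white sugar, so not no-added-sugar — reject
G: only rice, tahini, and beet; none excluded — OK
H: has egg, so not vegan — reject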